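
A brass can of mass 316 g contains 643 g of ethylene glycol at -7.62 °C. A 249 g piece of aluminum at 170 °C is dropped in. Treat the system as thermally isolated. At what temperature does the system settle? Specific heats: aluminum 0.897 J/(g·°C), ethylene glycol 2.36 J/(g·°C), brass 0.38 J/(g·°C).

T_f ≈ 13.7 °C

Net heat exchanged in the isolated system is zero:
249·0.897·(T − 170) + 643·2.36·(T − (-7.62)) + 316·0.38·(T − (-7.62)) = 0
223.35(T − 170) + 1517.5(T − (-7.62)) + 120.08(T − (-7.62)) = 0
(223.35 + 1517.5 + 120.08) T = 223.35·170 + 1517.5·(-7.62) + 120.08·(-7.62)
T = 25492/1860.9 ≈ 13.70 °C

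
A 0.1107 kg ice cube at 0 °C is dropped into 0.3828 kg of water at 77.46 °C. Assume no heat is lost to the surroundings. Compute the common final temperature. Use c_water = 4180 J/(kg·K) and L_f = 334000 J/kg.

T_f ≈ 42.2 °C

Sum of m c ΔT and latent-heat terms is zero:
melt ice: 0.1107·334000 = 36974
  meltwater 0→T: 0.1107·4180·T = 462.73 T
  water cools: 0.3828·4180·(T − 77.46) = 1600.1(T − 77.46)
2062.8 T = 123944 − 36974 = 86970
T ≈ 42.16 °C (positive, so assuming full melt was valid).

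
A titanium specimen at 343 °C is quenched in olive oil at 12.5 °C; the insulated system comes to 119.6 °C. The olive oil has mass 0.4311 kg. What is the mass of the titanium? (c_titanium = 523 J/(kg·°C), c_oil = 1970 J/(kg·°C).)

Taking heat into each body as positive, Σ m c ΔT = 0:
m×523×(119.6 − 343) + 0.4311×1970×(119.6 − 12.5) = 0
-116838 m = -90956
m = -90956/-116838 ≈ 0.7785 kg

m ≈ 0.778 kg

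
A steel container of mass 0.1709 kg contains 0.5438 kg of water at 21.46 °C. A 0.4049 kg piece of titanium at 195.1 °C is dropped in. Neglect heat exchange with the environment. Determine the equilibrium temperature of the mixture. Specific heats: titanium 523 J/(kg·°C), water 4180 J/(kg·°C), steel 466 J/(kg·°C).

T_f ≈ 35.8 °C

Net heat exchanged in the isolated system is zero:
0.4049*523*(T − 195.1) + 0.5438*4180*(T − 21.46) + 0.1709*466*(T − 21.46) = 0
211.76(T − 195.1) + 2273.1(T − 21.46) + 79.64(T − 21.46) = 0
(211.76 + 2273.1 + 79.64) T = 211.76*195.1 + 2273.1*21.46 + 79.64*21.46
T ≈ 35.80 °C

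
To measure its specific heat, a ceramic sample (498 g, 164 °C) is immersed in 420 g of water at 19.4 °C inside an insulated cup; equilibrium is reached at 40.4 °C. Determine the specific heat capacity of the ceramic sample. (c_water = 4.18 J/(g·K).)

c ≈ 0.599 J/(g·K)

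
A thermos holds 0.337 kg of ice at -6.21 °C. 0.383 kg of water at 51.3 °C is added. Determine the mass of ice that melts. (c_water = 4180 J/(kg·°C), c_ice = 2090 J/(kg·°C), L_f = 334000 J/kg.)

m_melted ≈ 0.233 kg

Water can give up m c ΔT = 0.383×4180×51.3 = 82128 J before reaching 0 °C.
Of that, 0.337×2090×6.21 = 4373.9 J goes to bring the ice to 0 °C, leaving 77754 J.
Melting all 0.337 kg of ice would need 0.337×334000 = 112558 J.
Since 77754 < 112558 J, not all the ice melts; equilibrium is at 0 °C.
m_melted×334000 = 77754  ⇒  m_melted ≈ 0.2328 kg.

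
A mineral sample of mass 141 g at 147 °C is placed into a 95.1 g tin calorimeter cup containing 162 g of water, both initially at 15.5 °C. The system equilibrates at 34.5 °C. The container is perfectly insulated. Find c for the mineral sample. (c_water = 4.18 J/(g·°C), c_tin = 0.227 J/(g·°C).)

Let T be the final temperature. ΣQ_i = 0:
141·c·(34.5 − 147) + 162·4.18·(34.5 − 15.5) + 95.1·0.227·(34.5 − 15.5) = 0
-15862 c = -13276
c = -13276/-15862 ≈ 0.837 J/(g·°C)

c ≈ 0.837 J/(g·°C)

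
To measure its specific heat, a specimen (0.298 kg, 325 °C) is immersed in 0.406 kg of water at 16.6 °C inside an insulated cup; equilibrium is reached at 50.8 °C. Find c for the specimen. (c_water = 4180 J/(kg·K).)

c ≈ 710 J/(kg·K)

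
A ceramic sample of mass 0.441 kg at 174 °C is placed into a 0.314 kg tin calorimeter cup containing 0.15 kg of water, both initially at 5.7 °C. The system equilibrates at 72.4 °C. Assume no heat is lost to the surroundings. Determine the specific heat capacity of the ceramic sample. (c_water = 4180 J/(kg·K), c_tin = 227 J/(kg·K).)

c ≈ 1040 J/(kg·K)

Setting the total heat transfer to zero:
0.441·c·(72.4 − 174) + 0.15·4180·(72.4 − 5.7) + 0.314·227·(72.4 − 5.7) = 0
-44.81 c = -46575
c = -46575/-44.81 ≈ 1039 J/(kg·K)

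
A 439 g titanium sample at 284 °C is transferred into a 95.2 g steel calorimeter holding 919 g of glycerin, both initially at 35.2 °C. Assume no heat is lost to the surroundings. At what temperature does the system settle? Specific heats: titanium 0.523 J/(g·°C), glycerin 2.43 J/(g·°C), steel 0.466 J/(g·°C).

Net heat exchanged in the isolated system is zero:
439×0.523×(T − 284) + 919×2.43×(T − 35.2) + 95.2×0.466×(T − 35.2) = 0
229.6(T − 284) + 2233.2(T − 35.2) + 44.36(T − 35.2) = 0
2507.1 T = 145375
T = 145375 / 2507.1 = 58 °C

T_f ≈ 58.0 °C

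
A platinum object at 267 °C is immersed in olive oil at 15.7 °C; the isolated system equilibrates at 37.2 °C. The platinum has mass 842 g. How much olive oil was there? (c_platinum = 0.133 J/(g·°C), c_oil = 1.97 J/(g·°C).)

|Q_platinum| = |Q_oil|:
842·0.133·(267 − 37.2) = m·1.97·(37.2 − 15.7)
42.36 m = 25734  ⇒  m ≈ 607.6 g

m ≈ 608 g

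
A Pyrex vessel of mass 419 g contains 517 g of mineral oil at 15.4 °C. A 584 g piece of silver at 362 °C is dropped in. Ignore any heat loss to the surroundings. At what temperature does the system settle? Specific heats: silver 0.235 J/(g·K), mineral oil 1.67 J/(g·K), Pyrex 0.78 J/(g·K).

Taking heat into each body as positive, Σ m c ΔT = 0:
584*0.235*(T − 362) + 517*1.67*(T − 15.4) + 419*0.78*(T − 15.4) = 0
137.24(T − 362) + 863.39(T − 15.4) + 326.82(T − 15.4) = 0
(137.24 + 863.39 + 326.82) T = 137.24*362 + 863.39*15.4 + 326.82*15.4
T = 68010 / 1327.5 = 51.2 °C

T_f ≈ 51.2 °C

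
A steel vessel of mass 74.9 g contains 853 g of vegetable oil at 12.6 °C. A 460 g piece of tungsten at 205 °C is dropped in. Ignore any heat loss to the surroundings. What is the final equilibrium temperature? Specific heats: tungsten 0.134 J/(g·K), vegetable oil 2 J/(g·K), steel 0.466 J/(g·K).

With ΣQ=0 the equilibrium temperature is the m·c-weighted mean:
T_f = (61.64*205 + 1706*12.6 + 34.9*12.6) / (61.64 + 1706 + 34.9)
    = 34572 / 1802.5 ≈ 19.18 °C

T_f ≈ 19.2 °C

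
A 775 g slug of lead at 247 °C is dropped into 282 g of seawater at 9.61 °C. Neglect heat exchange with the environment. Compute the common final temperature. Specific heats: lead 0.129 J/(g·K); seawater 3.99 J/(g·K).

T_f ≈ 29.0 °C

Net heat exchanged in the isolated system is zero:
775×0.129×(T − 247) + 282×3.99×(T − 9.61) = 0
1225.2 T = 35507
T = 35507/1225.2 ≈ 28.98 °C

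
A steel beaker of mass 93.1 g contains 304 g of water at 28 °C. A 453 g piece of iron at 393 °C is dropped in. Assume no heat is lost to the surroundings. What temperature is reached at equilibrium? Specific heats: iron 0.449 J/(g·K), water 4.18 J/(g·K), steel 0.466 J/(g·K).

T_f ≈ 76.9 °C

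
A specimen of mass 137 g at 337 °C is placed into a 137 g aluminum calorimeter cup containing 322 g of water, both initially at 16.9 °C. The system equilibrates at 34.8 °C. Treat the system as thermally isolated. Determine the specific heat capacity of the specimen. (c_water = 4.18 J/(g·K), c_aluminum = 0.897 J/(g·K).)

c ≈ 0.635 J/(g·K)

Heat gained plus heat lost sum to zero:
137×c×(34.8 − 337) + 322×4.18×(34.8 − 16.9) + 137×0.897×(34.8 − 16.9) = 0
-41401 c = -26292
c = -26292/-41401 ≈ 0.6351 J/(g·K)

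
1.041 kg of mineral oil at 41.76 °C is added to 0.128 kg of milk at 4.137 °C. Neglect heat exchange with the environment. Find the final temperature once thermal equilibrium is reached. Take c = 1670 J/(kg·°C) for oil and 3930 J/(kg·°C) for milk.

T_f is the heat-capacity-weighted average of the initial temperatures:
T_f = (1738.5*41.76 + 503.04*4.137) / (1738.5 + 503.04)
    = 74680 / 2241.5 ≈ 33.32 °C

T_f ≈ 33.3 °C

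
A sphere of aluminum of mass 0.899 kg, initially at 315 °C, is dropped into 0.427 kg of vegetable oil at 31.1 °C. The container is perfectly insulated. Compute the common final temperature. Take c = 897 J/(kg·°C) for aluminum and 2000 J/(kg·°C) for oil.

T_f ≈ 169.0 °C

Net heat exchanged in the isolated system is zero:
0.899·897·(T − 315) + 0.427·2000·(T − 31.1) = 0
806.4(T − 315) + 854(T − 31.1) = 0
1660.4 T = 280576
T = 280576/1660.4 ≈ 168.98 °C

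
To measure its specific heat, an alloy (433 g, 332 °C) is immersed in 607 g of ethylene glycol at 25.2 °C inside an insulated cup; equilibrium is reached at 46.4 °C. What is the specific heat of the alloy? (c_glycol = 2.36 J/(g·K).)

Conservation of energy gives ΣQ = 0:
433·c·(46.4 − 332) + 607·2.36·(46.4 − 25.2) = 0
-123665 c = -30369
c = -30369/-123665 ≈ 0.2456 J/(g·K)

c ≈ 0.246 J/(g·K)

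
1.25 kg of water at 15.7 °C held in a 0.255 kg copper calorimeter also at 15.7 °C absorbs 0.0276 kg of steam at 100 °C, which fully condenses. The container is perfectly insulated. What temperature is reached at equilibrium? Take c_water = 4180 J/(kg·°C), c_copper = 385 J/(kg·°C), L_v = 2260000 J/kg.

T_f ≈ 29.0 °C

Energy conservation, ΣQ = 0:
condense steam: −0.0276·2260000 = −62376; condensed water 100 °C→T: 115.37(T − 100); water warms: 1.25·4180·(T − 15.7) = 5225(T − 15.7); cup: 98.17(T − 15.7)
5438.5 T = 62376 + 11537 + 83574 = 157487
T ≈ 28.96 °C — below 100 °C, confirming all the steam condensed.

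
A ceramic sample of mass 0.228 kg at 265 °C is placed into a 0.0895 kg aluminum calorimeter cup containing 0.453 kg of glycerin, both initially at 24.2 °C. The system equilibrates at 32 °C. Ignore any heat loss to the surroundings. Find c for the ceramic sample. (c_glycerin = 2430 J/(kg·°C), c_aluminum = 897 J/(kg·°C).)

c ≈ 173 J/(kg·°C)

Conservation of energy gives ΣQ = 0:
0.228·c·(32 − 265) + 0.453·2430·(32 − 24.2) + 0.0895·897·(32 − 24.2) = 0
-53.12 c = -9212.4
c = -9212.4/-53.12 ≈ 173.4 J/(kg·°C)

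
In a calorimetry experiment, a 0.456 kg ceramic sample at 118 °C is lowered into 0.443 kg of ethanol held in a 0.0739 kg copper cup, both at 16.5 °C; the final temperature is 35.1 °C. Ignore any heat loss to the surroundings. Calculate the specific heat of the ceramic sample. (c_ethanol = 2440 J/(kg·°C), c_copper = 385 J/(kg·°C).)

Heat gained plus heat lost sum to zero:
0.456·c·(35.1 − 118) + 0.443·2440·(35.1 − 16.5) + 0.0739·385·(35.1 − 16.5) = 0
-37.8 c = -20634
c = -20634/-37.8 ≈ 545.8 J/(kg·°C)

c ≈ 546 J/(kg·°C)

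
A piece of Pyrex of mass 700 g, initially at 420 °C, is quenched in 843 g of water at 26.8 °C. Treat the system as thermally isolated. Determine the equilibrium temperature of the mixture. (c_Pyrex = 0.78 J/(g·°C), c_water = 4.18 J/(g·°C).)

Net heat exchanged in the isolated system is zero:
700×0.78×(T − 420) + 843×4.18×(T − 26.8) = 0
546(T − 420) + 3523.7(T − 26.8) = 0
(546 + 3523.7) T = 546×420 + 3523.7×26.8
T = 323756 / 4069.7 = 79.6 °C

T_f ≈ 79.6 °C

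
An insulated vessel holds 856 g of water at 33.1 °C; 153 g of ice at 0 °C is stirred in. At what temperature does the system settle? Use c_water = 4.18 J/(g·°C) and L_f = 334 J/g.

T_f ≈ 16.0 °C

Energy conservation, ΣQ = 0:
latent heat to melt: 153×334 = 51102
  warm the meltwater: 639.54 T
  water cools: 856×4.18×(T − 33.1) = 3578.1(T − 33.1)
4217.6 T = 118434 − 51102 = 67332
T ≈ 15.96 °C (positive, so assuming full melt was valid).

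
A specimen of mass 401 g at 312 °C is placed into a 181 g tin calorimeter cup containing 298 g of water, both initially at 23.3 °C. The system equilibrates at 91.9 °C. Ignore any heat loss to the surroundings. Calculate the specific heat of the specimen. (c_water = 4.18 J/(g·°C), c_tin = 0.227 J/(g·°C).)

Setting the total heat transfer to zero:
401×c×(91.9 − 312) + 298×4.18×(91.9 − 23.3) + 181×0.227×(91.9 − 23.3) = 0
-88260 c = -88269
c = -88269/-88260 ≈ 1 J/(g·°C)

c ≈ 1 J/(g·°C)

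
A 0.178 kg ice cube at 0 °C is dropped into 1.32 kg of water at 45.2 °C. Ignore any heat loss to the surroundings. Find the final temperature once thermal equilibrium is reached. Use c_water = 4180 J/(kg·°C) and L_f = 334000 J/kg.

T_f ≈ 30.3 °C

Taking heat into each body as positive, Σ m c ΔT = 0:
fusion: m_ice L_f = 0.178×334000 = 59452
  warm the meltwater: 744.04 T
  water: 5517.6(T − 45.2)
6261.6 T = 249396 − 59452 = 189944
T ≈ 30.33 °C. Since T > 0 °C, the all-ice-melts assumption holds.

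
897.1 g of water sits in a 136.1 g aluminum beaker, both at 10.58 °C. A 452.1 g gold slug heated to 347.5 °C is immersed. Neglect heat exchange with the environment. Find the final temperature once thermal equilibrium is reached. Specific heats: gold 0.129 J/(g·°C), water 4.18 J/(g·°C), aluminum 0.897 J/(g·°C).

T_f ≈ 15.6 °C

T_f = Σ m_i c_i T_i / Σ m_i c_i:
T_f = (58.32·347.5 + 3749.9·10.58 + 122.08·10.58) / (58.32 + 3749.9 + 122.08)
    = 61232 / 3930.3 ≈ 15.58 °C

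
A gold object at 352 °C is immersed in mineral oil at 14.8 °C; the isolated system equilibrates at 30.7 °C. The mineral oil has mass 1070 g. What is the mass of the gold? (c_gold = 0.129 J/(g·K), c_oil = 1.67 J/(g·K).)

m ≈ 685 g

Let T be the final temperature. ΣQ_i = 0:
m×0.129×(30.7 − 352) + 1070×1.67×(30.7 − 14.8) = 0
-41.45 m = -28412
m = -28412/-41.45 ≈ 685.5 g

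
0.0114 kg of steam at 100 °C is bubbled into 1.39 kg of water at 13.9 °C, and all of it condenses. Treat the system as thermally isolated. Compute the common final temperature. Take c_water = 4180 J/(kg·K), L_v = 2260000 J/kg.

Energy balance with sensible and latent terms:
condense steam: −0.0114·2260000 = −25764
  condensate cools 100→T: 0.0114·4180·(T − 100) = 47.65(T − 100)
  original water: 5810.2(T − 13.9)
5857.9 T = 25764 + 4765.2 + 80762 = 111291
T ≈ 19.00 °C — below 100 °C, confirming all the steam condensed.

T_f ≈ 19.0 °C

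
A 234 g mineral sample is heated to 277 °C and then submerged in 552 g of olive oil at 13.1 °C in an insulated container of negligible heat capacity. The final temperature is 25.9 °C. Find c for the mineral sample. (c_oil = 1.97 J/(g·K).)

Heat gained plus heat lost sum to zero:
234×c×(25.9 − 277) + 552×1.97×(25.9 − 13.1) = 0
-58757 c = -13919
c = -13919/-58757 ≈ 0.2369 J/(g·K)

c ≈ 0.237 J/(g·K)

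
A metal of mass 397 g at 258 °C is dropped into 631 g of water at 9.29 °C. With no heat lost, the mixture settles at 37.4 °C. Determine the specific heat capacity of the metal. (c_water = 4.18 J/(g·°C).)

c ≈ 0.847 J/(g·°C)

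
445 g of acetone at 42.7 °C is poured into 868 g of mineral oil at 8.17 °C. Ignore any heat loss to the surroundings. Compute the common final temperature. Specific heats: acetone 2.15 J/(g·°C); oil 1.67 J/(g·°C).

With ΣQ=0 the equilibrium temperature is the m·c-weighted mean:
T_f = (956.75*42.7 + 1449.6*8.17) / (956.75 + 1449.6)
    = 52696 / 2406.3 ≈ 21.90 °C

T_f ≈ 21.9 °C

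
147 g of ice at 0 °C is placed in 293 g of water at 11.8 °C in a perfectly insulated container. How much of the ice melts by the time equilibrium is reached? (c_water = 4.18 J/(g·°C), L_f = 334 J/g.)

m_melted ≈ 43.3 g

Cooling the water to 0 °C releases 293·4.18·11.8 = 14452 J.
Melting all 147 g of ice would need 147·334 = 49098 J.
14452 J < 49098 J, so only part of the ice melts and the system sits at 0 °C.
Mass melted = 14452/334 ≈ 43.27 g.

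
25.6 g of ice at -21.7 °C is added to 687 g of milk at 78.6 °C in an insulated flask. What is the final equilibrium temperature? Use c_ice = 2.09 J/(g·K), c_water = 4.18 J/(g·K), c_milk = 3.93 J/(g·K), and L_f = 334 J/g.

Heat gained plus heat lost sum to zero:
warm ice to 0 °C: 25.6·2.09·(0 − (-21.7)) = 1161; melt ice: 25.6·334 = 8550.4; warm the meltwater: 107.01 T; milk: 2699.9(T − 78.6)
2806.9 T = 212213 − 9711.4 = 202501
T ≈ 72.14 °C — above 0 °C, consistent with complete melting.

T_f ≈ 72.1 °C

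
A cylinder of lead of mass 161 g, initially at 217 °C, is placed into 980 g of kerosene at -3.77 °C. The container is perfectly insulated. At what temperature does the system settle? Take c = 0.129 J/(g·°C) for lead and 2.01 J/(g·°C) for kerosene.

T_f ≈ -1.5 °C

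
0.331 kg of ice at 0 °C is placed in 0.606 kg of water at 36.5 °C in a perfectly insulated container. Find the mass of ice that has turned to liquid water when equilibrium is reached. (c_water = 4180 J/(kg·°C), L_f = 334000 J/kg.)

Cooling the water to 0 °C releases 0.606·4180·36.5 = 92457 J.
Fully melting the ice requires m_ice L_f = 0.331·334000 = 110554 J.
Since 92457 < 110554 J, not all the ice melts; equilibrium is at 0 °C.
m_melted·334000 = 92457  ⇒  m_melted ≈ 0.2768 kg.

m_melted ≈ 0.277 kg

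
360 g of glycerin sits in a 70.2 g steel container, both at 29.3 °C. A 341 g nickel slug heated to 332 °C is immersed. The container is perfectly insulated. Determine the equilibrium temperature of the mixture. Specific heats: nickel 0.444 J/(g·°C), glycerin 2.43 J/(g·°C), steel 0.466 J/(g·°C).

T_f ≈ 72.6 °C

Heat gained plus heat lost sum to zero:
341·0.444·(T − 332) + 360·2.43·(T − 29.3) + 70.2·0.466·(T − 29.3) = 0
151.4(T − 332) + 874.8(T − 29.3) + 32.71(T − 29.3) = 0
1058.9 T = 76856
T = 76856/1058.9 ≈ 72.58 °C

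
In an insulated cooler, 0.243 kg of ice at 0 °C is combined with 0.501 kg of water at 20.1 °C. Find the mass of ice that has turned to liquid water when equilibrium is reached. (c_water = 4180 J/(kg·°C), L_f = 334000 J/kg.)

Heat available from the water dropping to 0 °C: 0.501×4180×20.1 = 42093 J.
To melt every bit of ice: 0.243×334000 = 81162 J.
Since 42093 < 81162 J, not all the ice melts; equilibrium is at 0 °C.
Mass melted = 42093/334000 ≈ 0.126 kg.

m_melted ≈ 0.126 kg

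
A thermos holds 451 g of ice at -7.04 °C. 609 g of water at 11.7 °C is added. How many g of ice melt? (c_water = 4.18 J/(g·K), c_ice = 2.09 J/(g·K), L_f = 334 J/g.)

Cooling the water to 0 °C releases 609·4.18·11.7 = 29784 J.
Warming the ice to 0 °C takes 451·2.09·7.04 = 6635.8 J, leaving 23148 J for melting.
Fully melting the ice requires m_ice L_f = 451·334 = 150634 J.
Since 23148 < 150634 J, not all the ice melts; equilibrium is at 0 °C.
m_melt = 23148 / L_f = 69.31 g.

m_melted ≈ 69.3 g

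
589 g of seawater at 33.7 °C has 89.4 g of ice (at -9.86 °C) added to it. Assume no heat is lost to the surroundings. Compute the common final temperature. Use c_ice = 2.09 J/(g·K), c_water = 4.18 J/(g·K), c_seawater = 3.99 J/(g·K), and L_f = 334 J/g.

Setting the total heat transfer to zero:
warm ice to 0 °C: 89.4·2.09·(0 − (-9.86)) = 1842.3
  melt ice: 89.4·334 = 29860
  warm the meltwater: 373.69 T
  seawater cools: 589·3.99·(T − 33.7) = 2350.1(T − 33.7)
2723.8 T = 79199 − 31702 = 47497
T ≈ 17.44 °C. Since T > 0 °C, the all-ice-melts assumption holds.

T_f ≈ 17.4 °C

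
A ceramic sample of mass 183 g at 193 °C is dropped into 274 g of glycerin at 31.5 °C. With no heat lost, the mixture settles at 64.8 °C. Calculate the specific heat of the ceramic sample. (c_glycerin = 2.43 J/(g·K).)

c ≈ 0.945 J/(g·K)

Heat lost by the ceramic sample = heat gained by the glycerin:
183·c·(193 − 64.8) = 274·2.43·(64.8 − 31.5)
23461 c = 22172  ⇒  c ≈ 0.9451 J/(g·K)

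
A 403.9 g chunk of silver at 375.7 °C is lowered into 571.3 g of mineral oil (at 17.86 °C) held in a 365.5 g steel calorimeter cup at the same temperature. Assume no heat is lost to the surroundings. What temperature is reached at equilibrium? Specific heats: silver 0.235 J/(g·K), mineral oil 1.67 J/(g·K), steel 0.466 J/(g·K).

Let T be the final temperature. ΣQ_i = 0:
403.9×0.235×(T − 375.7) + 571.3×1.67×(T − 17.86) + 365.5×0.466×(T − 17.86) = 0
94.92(T − 375.7) + 954.07(T − 17.86) + 170.32(T − 17.86) = 0
(94.92 + 954.07 + 170.32) T = 94.92×375.7 + 954.07×17.86 + 170.32×17.86
T = 55742/1219.3 ≈ 45.72 °C

T_f ≈ 45.7 °C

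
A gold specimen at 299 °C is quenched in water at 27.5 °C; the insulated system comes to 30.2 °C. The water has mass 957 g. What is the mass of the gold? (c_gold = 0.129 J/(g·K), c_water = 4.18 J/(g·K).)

|Q_gold| = |Q_water|:
m·0.129·(299 − 30.2) = 957·4.18·(30.2 − 27.5)
34.68 m = 10801  ⇒  m ≈ 311.5 g

m ≈ 311 g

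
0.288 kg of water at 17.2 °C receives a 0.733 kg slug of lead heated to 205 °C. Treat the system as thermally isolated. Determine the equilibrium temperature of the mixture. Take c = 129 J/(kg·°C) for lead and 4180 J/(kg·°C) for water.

T_f ≈ 30.9 °C

Energy conservation, ΣQ = 0:
0.733·129·(T − 205) + 0.288·4180·(T − 17.2) = 0
94.56(T − 205) + 1203.8(T − 17.2) = 0
(94.56 + 1203.8) T = 94.56·205 + 1203.8·17.2
T ≈ 30.88 °C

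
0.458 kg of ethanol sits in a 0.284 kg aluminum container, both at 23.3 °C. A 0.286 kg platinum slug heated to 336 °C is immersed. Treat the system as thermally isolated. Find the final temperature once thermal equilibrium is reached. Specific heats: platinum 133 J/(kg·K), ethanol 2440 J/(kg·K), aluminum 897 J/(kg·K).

T_f = Σ m_i c_i T_i / Σ m_i c_i:
T_f = (38.04*336 + 1117.5*23.3 + 254.75*23.3) / (38.04 + 1117.5 + 254.75)
    = 44755 / 1410.3 ≈ 31.73 °C

T_f ≈ 31.7 °C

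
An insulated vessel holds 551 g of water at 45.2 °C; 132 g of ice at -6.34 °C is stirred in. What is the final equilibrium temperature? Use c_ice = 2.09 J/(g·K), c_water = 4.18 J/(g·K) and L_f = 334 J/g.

Energy balance with sensible and latent terms:
warm ice to 0 °C: 132·2.09·(0 − (-6.34)) = 1749.1
  latent heat to melt: 132·334 = 44088
  meltwater 0→T: 132·4.18·T = 551.76 T
  water cools: 551·4.18·(T − 45.2) = 2303.2(T − 45.2)
2854.9 T = 104104 − 45837 = 58267
T ≈ 20.41 °C — above 0 °C, consistent with complete melting.

T_f ≈ 20.4 °C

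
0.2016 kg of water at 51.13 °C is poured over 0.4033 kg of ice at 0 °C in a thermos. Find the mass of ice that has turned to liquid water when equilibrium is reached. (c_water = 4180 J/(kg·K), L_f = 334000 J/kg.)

m_melted ≈ 0.129 kg

Water can give up m c ΔT = 0.2016×4180×51.13 = 43087 J before reaching 0 °C.
Melting all 0.4033 kg of ice would need 0.4033×334000 = 134702 J.
Since 43087 < 134702 J, not all the ice melts; equilibrium is at 0 °C.
m_melt = 43087 / L_f = 0.129 kg.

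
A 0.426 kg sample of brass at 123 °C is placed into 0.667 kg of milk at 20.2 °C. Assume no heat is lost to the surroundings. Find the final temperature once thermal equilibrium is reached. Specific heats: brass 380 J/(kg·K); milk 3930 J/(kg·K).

T_f is the heat-capacity-weighted average of the initial temperatures:
T_f = (161.88·123 + 2621.3·20.2) / (161.88 + 2621.3)
    = 72862 / 2783.2 ≈ 26.18 °C

T_f ≈ 26.2 °C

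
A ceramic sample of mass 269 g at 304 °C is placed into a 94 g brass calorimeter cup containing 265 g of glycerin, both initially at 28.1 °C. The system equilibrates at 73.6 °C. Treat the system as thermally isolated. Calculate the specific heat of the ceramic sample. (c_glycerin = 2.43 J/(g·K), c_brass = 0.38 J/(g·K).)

Heat gained plus heat lost sum to zero:
269·c·(73.6 − 304) + 265·2.43·(73.6 − 28.1) + 94·0.38·(73.6 − 28.1) = 0
-61978 c = -30925
c = -30925/-61978 ≈ 0.499 J/(g·K)

c ≈ 0.499 J/(g·K)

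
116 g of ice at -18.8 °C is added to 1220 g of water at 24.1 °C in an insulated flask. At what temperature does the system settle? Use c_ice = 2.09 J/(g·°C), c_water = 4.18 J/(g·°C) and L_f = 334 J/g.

T_f ≈ 14.3 °C

Energy balance with sensible and latent terms:
warm ice to 0 °C: 116·2.09·(0 − (-18.8)) = 4557.9; melt ice: 116·334 = 38744; meltwater 0→T: 116·4.18·T = 484.88 T; water: 5099.6(T − 24.1)
5584.5 T = 122900 − 43302 = 79598
T ≈ 14.25 °C (positive, so assuming full melt was valid).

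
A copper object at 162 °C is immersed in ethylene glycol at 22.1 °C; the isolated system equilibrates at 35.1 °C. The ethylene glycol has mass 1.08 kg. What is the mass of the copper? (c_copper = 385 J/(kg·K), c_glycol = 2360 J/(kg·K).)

m ≈ 0.678 kg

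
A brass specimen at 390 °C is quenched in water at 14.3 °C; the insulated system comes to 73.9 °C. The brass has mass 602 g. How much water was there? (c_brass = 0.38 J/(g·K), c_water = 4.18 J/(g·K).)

m ≈ 290 g

Energy conservation, ΣQ = 0:
602×0.38×(73.9 − 390) + m×4.18×(73.9 − 14.3) = 0
249.13 m = 72311
m = 72311/249.13 ≈ 290.3 g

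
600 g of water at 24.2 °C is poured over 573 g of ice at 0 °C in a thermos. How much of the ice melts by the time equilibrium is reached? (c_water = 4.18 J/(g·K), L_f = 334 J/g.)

Cooling the water to 0 °C releases 600·4.18·24.2 = 60694 J.
Melting all 573 g of ice would need 573·334 = 191382 J.
Since 60694 < 191382 J, not all the ice melts; equilibrium is at 0 °C.
m_melt = 60694 / L_f = 181.7 g.

m_melted ≈ 182 g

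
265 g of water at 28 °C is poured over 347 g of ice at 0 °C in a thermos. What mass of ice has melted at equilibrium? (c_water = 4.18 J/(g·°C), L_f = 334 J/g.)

Water can give up m c ΔT = 265·4.18·28 = 31016 J before reaching 0 °C.
Fully melting the ice requires m_ice L_f = 347·334 = 115898 J.
31016 J < 115898 J, so only part of the ice melts and the system sits at 0 °C.
Mass melted = 31016/334 ≈ 92.86 g.

m_melted ≈ 92.9 g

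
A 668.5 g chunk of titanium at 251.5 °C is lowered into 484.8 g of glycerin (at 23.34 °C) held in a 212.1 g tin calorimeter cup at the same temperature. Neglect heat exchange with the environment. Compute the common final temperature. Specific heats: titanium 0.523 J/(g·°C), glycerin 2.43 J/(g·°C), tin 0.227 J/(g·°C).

T_f ≈ 74.0 °C

Conservation of energy gives ΣQ = 0:
668.5×0.523×(T − 251.5) + 484.8×2.43×(T − 23.34) + 212.1×0.227×(T − 23.34) = 0
(349.63 + 1178.1 + 48.15) T = 349.63×251.5 + 1178.1×23.34 + 48.15×23.34
T = 116551 / 1575.8 = 74 °C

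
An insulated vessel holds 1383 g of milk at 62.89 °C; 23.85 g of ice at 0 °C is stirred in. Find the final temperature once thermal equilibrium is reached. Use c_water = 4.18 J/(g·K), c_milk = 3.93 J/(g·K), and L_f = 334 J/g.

T_f ≈ 60.3 °C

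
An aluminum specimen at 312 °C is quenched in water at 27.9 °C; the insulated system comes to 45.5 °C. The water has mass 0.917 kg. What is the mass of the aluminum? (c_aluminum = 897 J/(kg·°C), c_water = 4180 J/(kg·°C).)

m ≈ 0.282 kg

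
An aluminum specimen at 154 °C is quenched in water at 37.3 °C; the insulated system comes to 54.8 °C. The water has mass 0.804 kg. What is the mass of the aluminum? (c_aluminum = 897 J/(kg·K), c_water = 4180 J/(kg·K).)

Setting the total heat transfer to zero:
m·897·(54.8 − 154) + 0.804·4180·(54.8 − 37.3) = 0
-88982 m = -58813
m = -58813/-88982 ≈ 0.6609 kg

m ≈ 0.661 kg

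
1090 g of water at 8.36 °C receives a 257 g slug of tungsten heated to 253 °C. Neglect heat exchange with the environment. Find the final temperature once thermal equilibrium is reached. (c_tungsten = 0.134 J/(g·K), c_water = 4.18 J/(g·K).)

Taking heat into each body as positive, Σ m c ΔT = 0:
257*0.134*(T − 253) + 1090*4.18*(T − 8.36) = 0
34.44(T − 253) + 4556.2(T − 8.36) = 0
4590.6 T = 46803
T = 46803/4590.6 ≈ 10.20 °C

T_f ≈ 10.2 °C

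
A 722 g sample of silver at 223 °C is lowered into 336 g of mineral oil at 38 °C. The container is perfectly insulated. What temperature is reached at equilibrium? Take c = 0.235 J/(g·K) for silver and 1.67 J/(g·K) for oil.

T_f ≈ 81.0 °C

Heat gained plus heat lost sum to zero:
722×0.235×(T − 223) + 336×1.67×(T − 38) = 0
(169.67 + 561.12) T = 169.67×223 + 561.12×38
T ≈ 80.95 °C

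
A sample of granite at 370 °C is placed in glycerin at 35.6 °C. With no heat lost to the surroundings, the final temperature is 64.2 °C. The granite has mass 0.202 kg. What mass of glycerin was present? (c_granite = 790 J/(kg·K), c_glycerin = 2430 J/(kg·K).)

m ≈ 0.702 kg

Energy conservation, ΣQ = 0:
0.202×790×(64.2 − 370) + m×2430×(64.2 − 35.6) = 0
69498 m = 48800
m = 48800/69498 ≈ 0.7022 kg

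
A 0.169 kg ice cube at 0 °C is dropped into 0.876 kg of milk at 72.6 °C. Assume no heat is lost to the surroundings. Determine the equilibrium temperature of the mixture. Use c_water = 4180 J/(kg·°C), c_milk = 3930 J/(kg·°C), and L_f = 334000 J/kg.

Let T be the final temperature. ΣQ_i = 0:
melt ice: 0.169×334000 = 56446; warm the meltwater: 706.42 T; milk cools: 0.876×3930×(T − 72.6) = 3442.7(T − 72.6)
4149.1 T = 249939 − 56446 = 193493
T ≈ 46.63 °C — above 0 °C, consistent with complete melting.

T_f ≈ 46.6 °C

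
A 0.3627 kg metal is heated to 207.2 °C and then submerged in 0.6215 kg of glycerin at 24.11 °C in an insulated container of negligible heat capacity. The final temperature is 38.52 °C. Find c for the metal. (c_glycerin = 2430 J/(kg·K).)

m_s c (T_s − T_f) = m_glycerin c_glycerin (T_f − T_0):
0.3627×c×(207.2 − 38.52) = 0.6215×2430×(38.52 − 24.11)
61.18 c = 21763  ⇒  c ≈ 355.7 J/(kg·K)

c ≈ 356 J/(kg·K)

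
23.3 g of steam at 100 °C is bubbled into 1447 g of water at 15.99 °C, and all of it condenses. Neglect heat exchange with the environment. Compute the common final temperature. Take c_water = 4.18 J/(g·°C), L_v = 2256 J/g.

T_f ≈ 25.9 °C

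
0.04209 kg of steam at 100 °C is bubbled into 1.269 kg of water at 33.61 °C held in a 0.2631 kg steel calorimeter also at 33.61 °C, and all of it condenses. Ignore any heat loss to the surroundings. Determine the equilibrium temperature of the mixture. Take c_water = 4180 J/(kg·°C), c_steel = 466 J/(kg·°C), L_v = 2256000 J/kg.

Setting the total heat transfer to zero:
latent heat released on condensation: 0.04209·2256000 = 94955; condensate cools 100→T: 0.04209·4180·(T − 100) = 175.94(T − 100); original water: 5304.4(T − 33.61); steel cup: 0.2631·466·(T − 33.61) = 122.6(T − 33.61)
5603 T = 94955 + 17594 + 182402 = 294951
T ≈ 52.64 °C, under the boiling point, so the assumption holds.

T_f ≈ 52.6 °C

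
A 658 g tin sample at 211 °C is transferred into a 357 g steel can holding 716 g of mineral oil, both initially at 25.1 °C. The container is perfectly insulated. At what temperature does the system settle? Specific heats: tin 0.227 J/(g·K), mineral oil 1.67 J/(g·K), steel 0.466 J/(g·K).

T_f ≈ 43.5 °C

Net heat exchanged in the isolated system is zero:
658*0.227*(T − 211) + 716*1.67*(T − 25.1) + 357*0.466*(T − 25.1) = 0
149.37(T − 211) + 1195.7(T − 25.1) + 166.36(T − 25.1) = 0
(149.37 + 1195.7 + 166.36) T = 149.37*211 + 1195.7*25.1 + 166.36*25.1
T ≈ 43.47 °C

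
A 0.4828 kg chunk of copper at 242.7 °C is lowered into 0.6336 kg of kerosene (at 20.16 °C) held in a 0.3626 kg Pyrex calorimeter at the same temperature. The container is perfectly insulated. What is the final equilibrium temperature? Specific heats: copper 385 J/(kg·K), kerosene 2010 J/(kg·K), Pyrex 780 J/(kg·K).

Energy conservation, ΣQ = 0:
0.4828·385·(T − 242.7) + 0.6336·2010·(T − 20.16) + 0.3626·780·(T − 20.16) = 0
(185.88 + 1273.5 + 282.83) T = 185.88·242.7 + 1273.5·20.16 + 282.83·20.16
T = 76489/1742.2 ≈ 43.90 °C

T_f ≈ 43.9 °C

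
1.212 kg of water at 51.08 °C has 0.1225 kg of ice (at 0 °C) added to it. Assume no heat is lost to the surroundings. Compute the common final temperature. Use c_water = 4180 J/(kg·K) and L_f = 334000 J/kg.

T_f ≈ 39.1 °C

Taking heat into each body as positive, Σ m c ΔT = 0:
melt ice: 0.1225·334000 = 40915; meltwater 0→T: 0.1225·4180·T = 512.05 T; water cools: 1.212·4180·(T − 51.08) = 5066.2(T − 51.08)
5578.2 T = 258779 − 40915 = 217864
T ≈ 39.06 °C. Since T > 0 °C, the all-ice-melts assumption holds.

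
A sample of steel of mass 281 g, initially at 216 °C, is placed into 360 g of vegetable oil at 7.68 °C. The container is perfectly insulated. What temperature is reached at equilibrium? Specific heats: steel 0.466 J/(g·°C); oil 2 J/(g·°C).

Net heat exchanged in the isolated system is zero:
281×0.466×(T − 216) + 360×2×(T − 7.68) = 0
(130.95 + 720) T = 130.95×216 + 720×7.68
T ≈ 39.74 °C

T_f ≈ 39.7 °C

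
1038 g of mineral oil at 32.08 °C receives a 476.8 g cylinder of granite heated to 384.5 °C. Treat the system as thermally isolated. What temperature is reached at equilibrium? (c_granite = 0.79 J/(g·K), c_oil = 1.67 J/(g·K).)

T_f ≈ 95.0 °C

Heat lost by the granite equals heat gained by the oil:
476.8×0.79×(384.5 − T) = 1038×1.67×(T − 32.08)
376.67(384.5 − T) = 1733.5(T − 32.08)
2110.1 T = 200440  ⇒  T ≈ 94.99 °C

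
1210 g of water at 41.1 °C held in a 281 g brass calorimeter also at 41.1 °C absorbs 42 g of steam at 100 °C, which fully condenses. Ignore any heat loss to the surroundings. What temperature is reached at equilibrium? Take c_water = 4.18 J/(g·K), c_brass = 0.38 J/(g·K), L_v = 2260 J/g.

T_f ≈ 60.8 °C

Sum of m c ΔT and latent-heat terms is zero:
latent heat released on condensation: 42×2260 = 94920
  condensed water 100 °C→T: 175.56(T − 100)
  original water: 5057.8(T − 41.1)
  brass cup: 281×0.38×(T − 41.1) = 106.78(T − 41.1)
5340.1 T = 94920 + 17556 + 212264 = 324740
T ≈ 60.81 °C, under the boiling point, so the assumption holds.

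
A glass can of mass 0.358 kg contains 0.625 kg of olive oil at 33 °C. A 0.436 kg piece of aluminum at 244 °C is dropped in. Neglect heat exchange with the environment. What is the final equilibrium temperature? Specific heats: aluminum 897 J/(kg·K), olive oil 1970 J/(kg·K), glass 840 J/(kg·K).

T_f ≈ 75.9 °C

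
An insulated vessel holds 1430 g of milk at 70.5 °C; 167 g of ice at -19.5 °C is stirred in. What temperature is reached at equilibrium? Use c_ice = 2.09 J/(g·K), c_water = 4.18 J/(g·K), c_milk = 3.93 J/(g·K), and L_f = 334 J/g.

Sum of m c ΔT and latent-heat terms is zero:
warm ice to 0 °C: 167×2.09×(0 − (-19.5)) = 6806.1
  melt ice: 167×334 = 55778
  warm the meltwater: 698.06 T
  milk: 5619.9(T − 70.5)
6318 T = 396203 − 62584 = 333619
T ≈ 52.80 °C — above 0 °C, consistent with complete melting.

T_f ≈ 52.8 °C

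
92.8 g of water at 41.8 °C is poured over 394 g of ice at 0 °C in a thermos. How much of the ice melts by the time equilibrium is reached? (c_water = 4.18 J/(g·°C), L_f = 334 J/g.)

Cooling the water to 0 °C releases 92.8·4.18·41.8 = 16214 J.
Fully melting the ice requires m_ice L_f = 394·334 = 131596 J.
That's not enough to melt it all — equilibrium is at 0 °C with ice remaining.
m_melt = 16214 / L_f = 48.55 g.

m_melted ≈ 48.5 g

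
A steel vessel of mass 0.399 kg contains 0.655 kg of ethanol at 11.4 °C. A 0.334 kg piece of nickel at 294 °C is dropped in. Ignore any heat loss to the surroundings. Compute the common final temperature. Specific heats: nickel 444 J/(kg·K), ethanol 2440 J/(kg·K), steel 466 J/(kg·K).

T_f ≈ 33.1 °C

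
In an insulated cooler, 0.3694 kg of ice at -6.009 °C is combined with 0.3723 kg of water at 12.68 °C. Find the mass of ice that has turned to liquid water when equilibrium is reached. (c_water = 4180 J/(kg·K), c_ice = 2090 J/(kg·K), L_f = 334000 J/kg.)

Water can give up m c ΔT = 0.3723×4180×12.68 = 19733 J before reaching 0 °C.
Of that, 0.3694×2090×6.009 = 4639.2 J goes to bring the ice to 0 °C, leaving 15094 J.
Fully melting the ice requires m_ice L_f = 0.3694×334000 = 123380 J.
That's not enough to melt it all — equilibrium is at 0 °C with ice remaining.
Mass melted = 15094/334000 ≈ 0.04519 kg.

m_melted ≈ 0.0452 kg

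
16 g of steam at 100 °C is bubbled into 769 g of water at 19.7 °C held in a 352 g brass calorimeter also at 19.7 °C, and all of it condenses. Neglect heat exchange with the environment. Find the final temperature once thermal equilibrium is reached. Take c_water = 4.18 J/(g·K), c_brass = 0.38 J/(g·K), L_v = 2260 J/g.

T_f ≈ 31.9 °C

Net heat exchanged in the isolated system is zero:
latent heat released on condensation: 16×2260 = 36160; condensed water 100 °C→T: 66.88(T − 100); water warms: 769×4.18×(T − 19.7) = 3214.4(T − 19.7); brass cup: 352×0.38×(T − 19.7) = 133.76(T − 19.7)
3415.1 T = 36160 + 6688 + 65959 = 108807
T ≈ 31.86 °C — below 100 °C, confirming all the steam condensed.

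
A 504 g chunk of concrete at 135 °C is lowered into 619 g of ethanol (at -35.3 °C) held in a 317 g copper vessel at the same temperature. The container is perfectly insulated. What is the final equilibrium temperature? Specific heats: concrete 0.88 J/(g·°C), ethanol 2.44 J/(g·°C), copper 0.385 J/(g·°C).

Setting the total heat transfer to zero:
504*0.88*(T − 135) + 619*2.44*(T − (-35.3)) + 317*0.385*(T − (-35.3)) = 0
443.52(T − 135) + 1510.4(T − (-35.3)) + 122.05(T − (-35.3)) = 0
2075.9 T = 2251.3
T = 2251.3/2075.9 ≈ 1.08 °C

T_f ≈ 1.1 °C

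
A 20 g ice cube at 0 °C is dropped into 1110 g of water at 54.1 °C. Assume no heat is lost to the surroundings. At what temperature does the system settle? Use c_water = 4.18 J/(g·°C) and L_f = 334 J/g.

Let T be the final temperature. ΣQ_i = 0:
melt ice: 20×334 = 6680
  meltwater 0→T: 20×4.18×T = 83.6 T
  water cools: 1110×4.18×(T − 54.1) = 4639.8(T − 54.1)
4723.4 T = 251013 − 6680 = 244333
T ≈ 51.73 °C — above 0 °C, consistent with complete melting.

T_f ≈ 51.7 °C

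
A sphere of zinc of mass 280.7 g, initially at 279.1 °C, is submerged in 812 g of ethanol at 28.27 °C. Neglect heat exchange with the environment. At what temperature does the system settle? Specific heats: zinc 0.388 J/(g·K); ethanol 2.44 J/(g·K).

Let T be the final temperature. ΣQ_i = 0:
280.7·0.388·(T − 279.1) + 812·2.44·(T − 28.27) = 0
2090.2 T = 86408
T ≈ 41.34 °C

T_f ≈ 41.3 °C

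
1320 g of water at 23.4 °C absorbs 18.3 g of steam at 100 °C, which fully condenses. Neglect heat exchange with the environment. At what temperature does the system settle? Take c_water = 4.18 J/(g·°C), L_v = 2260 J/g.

T_f ≈ 31.8 °C

Heat gained plus heat lost sum to zero:
condense steam: −18.3×2260 = −41358
  condensed water 100 °C→T: 76.49(T − 100)
  water warms: 1320×4.18×(T − 23.4) = 5517.6(T − 23.4)
5594.1 T = 41358 + 7649.4 + 129112 = 178119
T ≈ 31.84 °C, under the boiling point, so the assumption holds.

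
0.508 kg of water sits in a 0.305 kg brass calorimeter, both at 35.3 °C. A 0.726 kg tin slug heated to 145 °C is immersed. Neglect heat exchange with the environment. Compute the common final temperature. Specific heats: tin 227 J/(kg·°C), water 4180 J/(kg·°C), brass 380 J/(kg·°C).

Taking heat into each body as positive, Σ m c ΔT = 0:
0.726×227×(T − 145) + 0.508×4180×(T − 35.3) + 0.305×380×(T − 35.3) = 0
164.8(T − 145) + 2123.4(T − 35.3) + 115.9(T − 35.3) = 0
(164.8 + 2123.4 + 115.9) T = 164.8×145 + 2123.4×35.3 + 115.9×35.3
T ≈ 42.82 °C

T_f ≈ 42.8 °C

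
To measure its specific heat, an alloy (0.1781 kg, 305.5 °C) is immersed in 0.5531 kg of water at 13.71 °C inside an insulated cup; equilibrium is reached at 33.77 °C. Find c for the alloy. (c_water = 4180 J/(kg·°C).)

Energy conservation, ΣQ = 0:
0.1781·c·(33.77 − 305.5) + 0.5531·4180·(33.77 − 13.71) = 0
-48.4 c = -46378
c = -46378/-48.4 ≈ 958.3 J/(kg·°C)

c ≈ 958 J/(kg·°C)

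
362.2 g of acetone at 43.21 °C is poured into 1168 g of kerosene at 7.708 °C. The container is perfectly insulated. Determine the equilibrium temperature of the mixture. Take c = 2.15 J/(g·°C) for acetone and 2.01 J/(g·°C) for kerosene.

|Q_acetone| = |Q_kerosene|:
362.2·2.15·(43.21 − T) = 1168·2.01·(T − 7.708)
778.73(43.21 − T) = 2347.7(T − 7.708)
3126.4 T = 51745  ⇒  T ≈ 16.55 °C

T_f ≈ 16.6 °C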